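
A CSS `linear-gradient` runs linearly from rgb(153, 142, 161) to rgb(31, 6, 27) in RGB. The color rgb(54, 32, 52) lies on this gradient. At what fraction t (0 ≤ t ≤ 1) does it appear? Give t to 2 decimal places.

0.81

Invert the lerp on the G channel (largest span, 136): t = (32 − 142) / (6 − 142) = -110/-136 = 0.80882.
Check on R: (54 − 153)/(31 − 153) = 0.8115 ✓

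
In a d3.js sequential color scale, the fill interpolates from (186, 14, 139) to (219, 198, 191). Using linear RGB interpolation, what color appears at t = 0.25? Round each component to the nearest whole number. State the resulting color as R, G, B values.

(194, 60, 152)

R = 186 + 0.25 × (219 − 186) = 186 + 0.25 × 33 = 194.25 → 194
G = 14 + 0.25 × (198 − 14) = 14 + 0.25 × 184 = 60 → 60
B = 139 + 0.25 × (191 − 139) = 139 + 0.25 × 52 = 152 → 152
So the blended color is (194, 60, 152), about #c23c98.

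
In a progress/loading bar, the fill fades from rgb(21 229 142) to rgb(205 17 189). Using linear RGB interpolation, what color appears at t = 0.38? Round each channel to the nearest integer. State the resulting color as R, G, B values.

(91, 148, 160)

R = 21 + 0.38 × (205 − 21) = 21 + 0.38 × 184 = 90.92 → 91
G = 229 + 0.38 × (17 − 229) = 229 + 0.38 × -212 = 148.44 → 148
B = 142 + 0.38 × (189 − 142) = 142 + 0.38 × 47 = 159.86 → 160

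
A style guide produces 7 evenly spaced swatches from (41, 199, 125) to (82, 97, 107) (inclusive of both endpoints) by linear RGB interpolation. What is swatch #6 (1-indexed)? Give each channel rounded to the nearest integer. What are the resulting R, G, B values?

(75, 114, 110)

With 7 swatches and endpoints inclusive, swatch 6 sits at t = (6 − 1)/(7 − 1) = 5/6 ≈ 0.8333.
R = 41 + 0.8333 × (82 − 41) = 75.165 → 75
G = 199 + 0.8333 × (97 − 199) = 114.003 → 114
B = 125 + 0.8333 × (107 − 125) = 110.001 → 110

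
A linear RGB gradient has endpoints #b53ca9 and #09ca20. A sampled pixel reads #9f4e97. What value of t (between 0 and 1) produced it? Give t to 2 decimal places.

Invert the lerp on the R channel (largest span, 172): t = (159 − 181) / (9 − 181) = -22/-172 = 0.12791.
Check on G: (78 − 60)/(202 − 60) = 0.1268 ✓

0.13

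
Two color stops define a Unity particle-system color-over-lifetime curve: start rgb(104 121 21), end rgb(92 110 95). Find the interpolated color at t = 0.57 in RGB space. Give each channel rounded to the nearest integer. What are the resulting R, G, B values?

R = 104 + 0.57 × (92 − 104) = 104 + 0.57 × -12 = 97.16 → 97
G = 121 + 0.57 × (110 − 121) = 121 + 0.57 × -11 = 114.73 → 115
B = 21 + 0.57 × (95 − 21) = 21 + 0.57 × 74 = 63.18 → 63

(97, 115, 63)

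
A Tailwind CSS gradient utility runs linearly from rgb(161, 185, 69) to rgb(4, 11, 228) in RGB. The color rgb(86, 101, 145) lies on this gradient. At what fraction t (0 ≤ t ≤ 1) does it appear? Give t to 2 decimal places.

0.48

Invert the lerp on the G channel (largest span, 174): t = (101 − 185) / (11 − 185) = -84/-174 = 0.48276.
Check on R: (86 − 161)/(4 − 161) = 0.4777 ✓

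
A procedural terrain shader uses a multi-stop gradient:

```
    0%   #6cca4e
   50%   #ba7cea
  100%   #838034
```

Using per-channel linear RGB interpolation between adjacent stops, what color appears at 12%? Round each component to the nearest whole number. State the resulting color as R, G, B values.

12% lies between the 0% and 50% stops, so the local fraction is t = (12 − 0)/(50 − 0) = 12/50 ≈ 0.24.
#6cca4e → (108, 202, 78); #ba7cea → (186, 124, 234).
R = 108 + 0.24 × (186 − 108) = 126.72 → 127
G = 202 + 0.24 × (124 − 202) = 183.28 → 183
B = 78 + 0.24 × (234 − 78) = 115.44 → 115

(127, 183, 115)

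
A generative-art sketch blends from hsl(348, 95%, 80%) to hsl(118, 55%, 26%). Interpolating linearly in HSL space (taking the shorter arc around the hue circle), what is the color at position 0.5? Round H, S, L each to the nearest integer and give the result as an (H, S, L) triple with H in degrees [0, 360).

(53, 75, 53)

Hue: 118 − 348 = -230°, but |-230| > 180 so the shorter arc goes the other way: Δh = -230 + 360 = 130°.
H = 348 + 0.5 × (130) = 413 → 413 → 413 mod 360 = 53°
S = 95 + 0.5 × (55 − 95) = 75 → 75%
L = 80 + 0.5 × (26 − 80) = 53 → 53%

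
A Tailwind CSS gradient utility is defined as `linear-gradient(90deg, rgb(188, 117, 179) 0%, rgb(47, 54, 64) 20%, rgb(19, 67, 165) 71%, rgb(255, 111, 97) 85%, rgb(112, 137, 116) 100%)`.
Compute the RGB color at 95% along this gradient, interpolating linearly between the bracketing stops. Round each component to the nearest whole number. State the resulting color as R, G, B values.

(160, 128, 110)

95% lies between the 85% and 100% stops, so the local fraction is t = (95 − 85)/(100 − 85) = 10/15 ≈ 0.6667.
R = 255 + 0.6667 × (112 − 255) = 159.662 → 160
G = 111 + 0.6667 × (137 − 111) = 128.334 → 128
B = 97 + 0.6667 × (116 − 97) = 109.667 → 110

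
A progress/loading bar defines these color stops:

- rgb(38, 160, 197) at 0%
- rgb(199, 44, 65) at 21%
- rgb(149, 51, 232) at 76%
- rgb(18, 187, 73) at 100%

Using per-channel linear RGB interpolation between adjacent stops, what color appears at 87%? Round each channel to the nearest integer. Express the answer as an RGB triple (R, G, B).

87% lies between the 76% and 100% stops, so the local fraction is t = (87 − 76)/(100 − 76) = 11/24 ≈ 0.4583.
R = 149 + 0.4583 × (18 − 149) = 88.963 → 89
G = 51 + 0.4583 × (187 − 51) = 113.329 → 113
B = 232 + 0.4583 × (73 − 232) = 159.13 → 159

(89, 113, 159)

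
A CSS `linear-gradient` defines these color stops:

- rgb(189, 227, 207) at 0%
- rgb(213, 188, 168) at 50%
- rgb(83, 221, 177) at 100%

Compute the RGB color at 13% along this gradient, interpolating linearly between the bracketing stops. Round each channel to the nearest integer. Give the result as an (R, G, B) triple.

(195, 217, 197)

13% lies between the 0% and 50% stops, so the local fraction is t = (13 − 0)/(50 − 0) = 13/50 ≈ 0.26.
R = 189 + 0.26 × (213 − 189) = 195.24 → 195
G = 227 + 0.26 × (188 − 227) = 216.86 → 217
B = 207 + 0.26 × (168 − 207) = 196.86 → 197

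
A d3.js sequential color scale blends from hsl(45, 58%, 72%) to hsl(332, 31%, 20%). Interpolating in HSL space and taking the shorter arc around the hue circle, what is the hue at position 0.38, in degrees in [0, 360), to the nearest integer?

17

Hue: 332 − 45 = 287°, but |287| > 180 so the shorter arc goes the other way: Δh = 287 − 360 = -73°.
H = 45 + 0.38 × (-73) = 17.26 → 17°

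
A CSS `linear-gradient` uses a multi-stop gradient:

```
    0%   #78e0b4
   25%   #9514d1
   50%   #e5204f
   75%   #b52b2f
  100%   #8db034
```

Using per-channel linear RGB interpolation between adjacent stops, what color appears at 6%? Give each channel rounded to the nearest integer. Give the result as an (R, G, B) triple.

6% lies between the 0% and 25% stops, so the local fraction is t = (6 − 0)/(25 − 0) = 6/25 ≈ 0.24.
#78e0b4 → (120, 224, 180); #9514d1 → (149, 20, 209).
R = 120 + 0.24 × (149 − 120) = 126.96 → 127
G = 224 + 0.24 × (20 − 224) = 175.04 → 175
B = 180 + 0.24 × (209 − 180) = 186.96 → 187

(127, 175, 187)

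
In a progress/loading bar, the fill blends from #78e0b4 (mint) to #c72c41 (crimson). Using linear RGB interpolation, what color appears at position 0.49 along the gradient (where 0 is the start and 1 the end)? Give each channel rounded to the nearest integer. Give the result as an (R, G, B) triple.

(159, 136, 124)

#78e0b4 → (120, 224, 180); #c72c41 → (199, 44, 65).
R = 120 + 0.49 × (199 − 120) = 120 + 0.49 × 79 = 158.71 → 159
G = 224 + 0.49 × (44 − 224) = 224 + 0.49 × -180 = 135.8 → 136
B = 180 + 0.49 × (65 − 180) = 180 + 0.49 × -115 = 123.65 → 124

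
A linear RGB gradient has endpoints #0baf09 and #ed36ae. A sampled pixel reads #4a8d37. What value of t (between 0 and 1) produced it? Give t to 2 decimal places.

0.28

Invert the lerp on the R channel (largest span, 226): t = (74 − 11) / (237 − 11) = 63/226 = 0.27876.
Check on G: (141 − 175)/(54 − 175) = 0.281 ✓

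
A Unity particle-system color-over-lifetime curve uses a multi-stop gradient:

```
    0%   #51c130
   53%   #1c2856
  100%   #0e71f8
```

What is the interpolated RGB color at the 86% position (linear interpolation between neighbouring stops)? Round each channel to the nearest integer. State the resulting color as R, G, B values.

(18, 91, 200)

86% lies between the 53% and 100% stops, so the local fraction is t = (86 − 53)/(100 − 53) = 33/47 ≈ 0.7021.
#1c2856 → (28, 40, 86); #0e71f8 → (14, 113, 248).
R = 28 + 0.7021 × (14 − 28) = 18.171 → 18
G = 40 + 0.7021 × (113 − 40) = 91.253 → 91
B = 86 + 0.7021 × (248 − 86) = 199.74 → 200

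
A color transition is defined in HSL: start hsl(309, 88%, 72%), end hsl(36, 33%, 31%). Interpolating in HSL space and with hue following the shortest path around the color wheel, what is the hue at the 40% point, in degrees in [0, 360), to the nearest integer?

Hue: 36 − 309 = -273°, but |-273| > 180 so the shorter arc goes the other way: Δh = -273 + 360 = 87°.
H = 309 + 0.4 × (87) = 343.8 → 344°

344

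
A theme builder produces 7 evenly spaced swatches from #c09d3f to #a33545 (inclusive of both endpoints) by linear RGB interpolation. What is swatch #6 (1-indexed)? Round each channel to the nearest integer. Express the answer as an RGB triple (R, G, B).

(168, 70, 68)

With 7 swatches and endpoints inclusive, swatch 6 sits at t = (6 − 1)/(7 − 1) = 5/6 ≈ 0.8333.
#c09d3f → (192, 157, 63); #a33545 → (163, 53, 69).
R = 192 + 0.8333 × (163 − 192) = 167.834 → 168
G = 157 + 0.8333 × (53 − 157) = 70.337 → 70
B = 63 + 0.8333 × (69 − 63) = 68 → 68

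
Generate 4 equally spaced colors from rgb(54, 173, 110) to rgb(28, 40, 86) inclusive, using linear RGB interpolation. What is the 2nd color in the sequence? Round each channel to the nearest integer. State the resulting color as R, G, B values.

(45, 129, 102)

With 4 swatches and endpoints inclusive, swatch 2 sits at t = (2 − 1)/(4 − 1) = 1/3 ≈ 0.3333.
R = 54 + 0.3333 × (28 − 54) = 45.334 → 45
G = 173 + 0.3333 × (40 − 173) = 128.671 → 129
B = 110 + 0.3333 × (86 − 110) = 102.001 → 102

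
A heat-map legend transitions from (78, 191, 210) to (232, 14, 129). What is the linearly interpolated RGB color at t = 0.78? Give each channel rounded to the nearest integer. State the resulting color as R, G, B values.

R = 78 + 0.78 × (232 − 78) = 78 + 0.78 × 154 = 198.12 → 198
G = 191 + 0.78 × (14 − 191) = 191 + 0.78 × -177 = 52.94 → 53
B = 210 + 0.78 × (129 − 210) = 210 + 0.78 × -81 = 146.82 → 147
So the blended color is (198, 53, 147), about #c63593.

(198, 53, 147)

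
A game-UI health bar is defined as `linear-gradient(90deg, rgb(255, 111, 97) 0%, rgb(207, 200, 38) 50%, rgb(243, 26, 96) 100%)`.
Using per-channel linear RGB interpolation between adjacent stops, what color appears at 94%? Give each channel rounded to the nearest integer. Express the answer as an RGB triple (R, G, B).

94% lies between the 50% and 100% stops, so the local fraction is t = (94 − 50)/(100 − 50) = 44/50 ≈ 0.88.
R = 207 + 0.88 × (243 − 207) = 238.68 → 239
G = 200 + 0.88 × (26 − 200) = 46.88 → 47
B = 38 + 0.88 × (96 − 38) = 89.04 → 89

(239, 47, 89)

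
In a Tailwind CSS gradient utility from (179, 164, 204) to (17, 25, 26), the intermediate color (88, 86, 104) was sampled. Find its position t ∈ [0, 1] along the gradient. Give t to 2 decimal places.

Invert the lerp on the B channel (largest span, 178): t = (104 − 204) / (26 − 204) = -100/-178 = 0.5618.
Check on R: (88 − 179)/(17 − 179) = 0.5617 ✓

0.56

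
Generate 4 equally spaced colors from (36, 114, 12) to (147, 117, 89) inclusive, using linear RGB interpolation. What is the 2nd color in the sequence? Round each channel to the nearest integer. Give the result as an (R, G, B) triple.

With 4 swatches and endpoints inclusive, swatch 2 sits at t = (2 − 1)/(4 − 1) = 1/3 ≈ 0.3333.
R = 36 + 0.3333 × (147 − 36) = 72.996 → 73
G = 114 + 0.3333 × (117 − 114) = 115 → 115
B = 12 + 0.3333 × (89 − 12) = 37.664 → 38

(73, 115, 38)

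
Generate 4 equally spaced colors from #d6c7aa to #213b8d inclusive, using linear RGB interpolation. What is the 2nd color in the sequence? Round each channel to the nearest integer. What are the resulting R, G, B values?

(154, 152, 160)

With 4 swatches and endpoints inclusive, swatch 2 sits at t = (2 − 1)/(4 − 1) = 1/3 ≈ 0.3333.
#d6c7aa → (214, 199, 170); #213b8d → (33, 59, 141).
R = 214 + 0.3333 × (33 − 214) = 153.673 → 154
G = 199 + 0.3333 × (59 − 199) = 152.338 → 152
B = 170 + 0.3333 × (141 − 170) = 160.334 → 160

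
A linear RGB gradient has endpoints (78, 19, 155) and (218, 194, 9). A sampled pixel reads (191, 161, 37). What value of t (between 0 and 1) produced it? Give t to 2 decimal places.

Invert the lerp on the G channel (largest span, 175): t = (161 − 19) / (194 − 19) = 142/175 = 0.81143.
Check on R: (191 − 78)/(218 − 78) = 0.8071 ✓

0.81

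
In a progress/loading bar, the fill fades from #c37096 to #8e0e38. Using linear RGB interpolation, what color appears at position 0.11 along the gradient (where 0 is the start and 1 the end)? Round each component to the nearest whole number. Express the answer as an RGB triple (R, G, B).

(189, 101, 140)

#c37096 → (195, 112, 150); #8e0e38 → (142, 14, 56).
R = 195 + 0.11 × (142 − 195) = 195 + 0.11 × -53 = 189.17 → 189
G = 112 + 0.11 × (14 − 112) = 112 + 0.11 × -98 = 101.22 → 101
B = 150 + 0.11 × (56 − 150) = 150 + 0.11 × -94 = 139.66 → 140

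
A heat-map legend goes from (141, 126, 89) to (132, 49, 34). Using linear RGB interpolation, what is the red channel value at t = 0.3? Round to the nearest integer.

138

R = 141 + 0.3 × (132 − 141) = 138.3 → 138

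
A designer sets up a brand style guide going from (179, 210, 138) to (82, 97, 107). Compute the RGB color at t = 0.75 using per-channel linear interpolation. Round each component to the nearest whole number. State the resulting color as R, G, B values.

R = 179 + 0.75 × (82 − 179) = 179 + 0.75 × -97 = 106.25 → 106
G = 210 + 0.75 × (97 − 210) = 210 + 0.75 × -113 = 125.25 → 125
B = 138 + 0.75 × (107 − 138) = 138 + 0.75 × -31 = 114.75 → 115

(106, 125, 115)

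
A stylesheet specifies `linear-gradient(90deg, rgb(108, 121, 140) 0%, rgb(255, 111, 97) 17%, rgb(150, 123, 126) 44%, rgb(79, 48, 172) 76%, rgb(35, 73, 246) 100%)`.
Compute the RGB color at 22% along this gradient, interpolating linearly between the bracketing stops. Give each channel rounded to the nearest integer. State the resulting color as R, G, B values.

(236, 113, 102)

22% lies between the 17% and 44% stops, so the local fraction is t = (22 − 17)/(44 − 17) = 5/27 ≈ 0.1852.
R = 255 + 0.1852 × (150 − 255) = 235.554 → 236
G = 111 + 0.1852 × (123 − 111) = 113.222 → 113
B = 97 + 0.1852 × (126 − 97) = 102.371 → 102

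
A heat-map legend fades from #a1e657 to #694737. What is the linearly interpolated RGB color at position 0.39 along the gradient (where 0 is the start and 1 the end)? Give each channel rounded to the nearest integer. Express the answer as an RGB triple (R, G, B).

(139, 168, 75)

#a1e657 → (161, 230, 87); #694737 → (105, 71, 55).
R = 161 + 0.39 × (105 − 161) = 161 + 0.39 × -56 = 139.16 → 139
G = 230 + 0.39 × (71 − 230) = 230 + 0.39 × -159 = 167.99 → 168
B = 87 + 0.39 × (55 − 87) = 87 + 0.39 × -32 = 74.52 → 75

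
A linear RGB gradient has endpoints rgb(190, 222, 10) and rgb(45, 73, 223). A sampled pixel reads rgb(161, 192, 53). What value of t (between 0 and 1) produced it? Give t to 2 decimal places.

0.20

Invert the lerp on the B channel (largest span, 213): t = (53 − 10) / (223 − 10) = 43/213 = 0.20188.
Check on R: (161 − 190)/(45 − 190) = 0.2 ✓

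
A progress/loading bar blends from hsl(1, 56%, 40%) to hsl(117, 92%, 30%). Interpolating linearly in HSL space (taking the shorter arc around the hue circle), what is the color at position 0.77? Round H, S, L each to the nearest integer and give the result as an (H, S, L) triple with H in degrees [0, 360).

Hue arc: Δh = 117 − 1 = 116° (|Δh| ≤ 180, already the shorter path).
H = 1 + 0.77 × (116) = 90.32 → 90°
S = 56 + 0.77 × (92 − 56) = 83.72 → 84%
L = 40 + 0.77 × (30 − 40) = 32.3 → 32%

(90, 84, 32)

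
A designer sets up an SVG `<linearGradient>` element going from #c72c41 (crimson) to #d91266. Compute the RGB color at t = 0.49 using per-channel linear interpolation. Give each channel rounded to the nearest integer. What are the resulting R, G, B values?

#c72c41 → (199, 44, 65); #d91266 → (217, 18, 102).
R = 199 + 0.49 × (217 − 199) = 199 + 0.49 × 18 = 207.82 → 208
G = 44 + 0.49 × (18 − 44) = 44 + 0.49 × -26 = 31.26 → 31
B = 65 + 0.49 × (102 − 65) = 65 + 0.49 × 37 = 83.13 → 83

(208, 31, 83)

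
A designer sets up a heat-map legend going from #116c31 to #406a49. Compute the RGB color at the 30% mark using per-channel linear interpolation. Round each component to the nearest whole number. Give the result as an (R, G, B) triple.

(31, 107, 56)

#116c31 → (17, 108, 49); #406a49 → (64, 106, 73).
30% corresponds to t = 0.3.
R = 17 + 0.3 × (64 − 17) = 17 + 0.3 × 47 = 31.1 → 31
G = 108 + 0.3 × (106 − 108) = 108 + 0.3 × -2 = 107.4 → 107
B = 49 + 0.3 × (73 − 49) = 49 + 0.3 × 24 = 56.2 → 56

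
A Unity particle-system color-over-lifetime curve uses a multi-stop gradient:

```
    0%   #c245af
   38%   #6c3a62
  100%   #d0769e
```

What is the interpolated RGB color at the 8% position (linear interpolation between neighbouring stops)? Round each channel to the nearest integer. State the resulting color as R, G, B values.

8% lies between the 0% and 38% stops, so the local fraction is t = (8 − 0)/(38 − 0) = 8/38 ≈ 0.2105.
#c245af → (194, 69, 175); #6c3a62 → (108, 58, 98).
R = 194 + 0.2105 × (108 − 194) = 175.897 → 176
G = 69 + 0.2105 × (58 − 69) = 66.684 → 67
B = 175 + 0.2105 × (98 − 175) = 158.791 → 159

(176, 67, 159)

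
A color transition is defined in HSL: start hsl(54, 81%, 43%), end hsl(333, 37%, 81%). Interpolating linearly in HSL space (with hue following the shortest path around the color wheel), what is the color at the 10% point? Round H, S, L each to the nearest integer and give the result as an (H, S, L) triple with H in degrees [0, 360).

(46, 77, 47)

Hue: 333 − 54 = 279°, but |279| > 180 so the shorter arc goes the other way: Δh = 279 − 360 = -81°.
H = 54 + 0.1 × (-81) = 45.9 → 46°
S = 81 + 0.1 × (37 − 81) = 76.6 → 77%
L = 43 + 0.1 × (81 − 43) = 46.8 → 47%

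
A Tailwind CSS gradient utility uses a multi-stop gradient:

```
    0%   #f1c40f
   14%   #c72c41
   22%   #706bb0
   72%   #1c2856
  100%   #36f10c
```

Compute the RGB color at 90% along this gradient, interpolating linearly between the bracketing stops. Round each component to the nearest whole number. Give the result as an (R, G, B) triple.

(45, 169, 38)

90% lies between the 72% and 100% stops, so the local fraction is t = (90 − 72)/(100 − 72) = 18/28 ≈ 0.6429.
#1c2856 → (28, 40, 86); #36f10c → (54, 241, 12).
R = 28 + 0.6429 × (54 − 28) = 44.715 → 45
G = 40 + 0.6429 × (241 − 40) = 169.223 → 169
B = 86 + 0.6429 × (12 − 86) = 38.425 → 38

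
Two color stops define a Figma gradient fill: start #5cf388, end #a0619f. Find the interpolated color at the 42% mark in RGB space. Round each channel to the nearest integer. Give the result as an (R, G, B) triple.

#5cf388 → (92, 243, 136); #a0619f → (160, 97, 159).
42% corresponds to t = 0.42.
R = 92 + 0.42 × (160 − 92) = 92 + 0.42 × 68 = 120.56 → 121
G = 243 + 0.42 × (97 − 243) = 243 + 0.42 × -146 = 181.68 → 182
B = 136 + 0.42 × (159 − 136) = 136 + 0.42 × 23 = 145.66 → 146

(121, 182, 146)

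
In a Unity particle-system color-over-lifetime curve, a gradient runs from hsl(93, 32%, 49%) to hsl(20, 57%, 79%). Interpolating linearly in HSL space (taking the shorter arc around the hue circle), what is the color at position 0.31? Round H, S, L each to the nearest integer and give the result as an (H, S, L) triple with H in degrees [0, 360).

Hue arc: Δh = 20 − 93 = -73° (|Δh| ≤ 180, already the shorter path).
H = 93 + 0.31 × (-73) = 70.37 → 70°
S = 32 + 0.31 × (57 − 32) = 39.75 → 40%
L = 49 + 0.31 × (79 − 49) = 58.3 → 58%

(70, 40, 58)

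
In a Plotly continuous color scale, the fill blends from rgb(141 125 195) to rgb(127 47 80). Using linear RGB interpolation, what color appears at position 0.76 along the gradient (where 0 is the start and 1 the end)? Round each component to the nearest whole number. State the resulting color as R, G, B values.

(130, 66, 108)

R = 141 + 0.76 × (127 − 141) = 141 + 0.76 × -14 = 130.36 → 130
G = 125 + 0.76 × (47 − 125) = 125 + 0.76 × -78 = 65.72 → 66
B = 195 + 0.76 × (80 − 195) = 195 + 0.76 × -115 = 107.6 → 108
So the blended color is (130, 66, 108), about #82426c.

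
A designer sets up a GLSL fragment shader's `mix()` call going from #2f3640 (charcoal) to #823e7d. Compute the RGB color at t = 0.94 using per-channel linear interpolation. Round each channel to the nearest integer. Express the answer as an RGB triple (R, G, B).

(125, 62, 121)

#2f3640 → (47, 54, 64); #823e7d → (130, 62, 125).
R = 47 + 0.94 × (130 − 47) = 47 + 0.94 × 83 = 125.02 → 125
G = 54 + 0.94 × (62 − 54) = 54 + 0.94 × 8 = 61.52 → 62
B = 64 + 0.94 × (125 − 64) = 64 + 0.94 × 61 = 121.34 → 121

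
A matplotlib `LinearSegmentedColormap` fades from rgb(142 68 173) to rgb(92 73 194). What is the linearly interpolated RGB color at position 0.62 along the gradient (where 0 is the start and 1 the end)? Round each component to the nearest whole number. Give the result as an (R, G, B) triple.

(111, 71, 186)

R = 142 + 0.62 × (92 − 142) = 142 + 0.62 × -50 = 111 → 111
G = 68 + 0.62 × (73 − 68) = 68 + 0.62 × 5 = 71.1 → 71
B = 173 + 0.62 × (194 − 173) = 173 + 0.62 × 21 = 186.02 → 186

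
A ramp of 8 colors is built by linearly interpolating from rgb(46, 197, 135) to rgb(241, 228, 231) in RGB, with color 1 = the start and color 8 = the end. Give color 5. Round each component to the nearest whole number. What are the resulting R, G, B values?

With 8 swatches and endpoints inclusive, swatch 5 sits at t = (5 − 1)/(8 − 1) = 4/7 ≈ 0.5714.
R = 46 + 0.5714 × (241 − 46) = 157.423 → 157
G = 197 + 0.5714 × (228 − 197) = 214.713 → 215
B = 135 + 0.5714 × (231 − 135) = 189.854 → 190

(157, 215, 190)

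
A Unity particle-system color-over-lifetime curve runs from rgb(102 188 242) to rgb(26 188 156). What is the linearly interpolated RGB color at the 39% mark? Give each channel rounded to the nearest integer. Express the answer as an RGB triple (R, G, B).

39% corresponds to t = 0.39.
R = 102 + 0.39 × (26 − 102) = 102 + 0.39 × -76 = 72.36 → 72
G = 188 + 0.39 × (188 − 188) = 188 + 0.39 × 0 = 188 → 188
B = 242 + 0.39 × (156 − 242) = 242 + 0.39 × -86 = 208.46 → 208

(72, 188, 208)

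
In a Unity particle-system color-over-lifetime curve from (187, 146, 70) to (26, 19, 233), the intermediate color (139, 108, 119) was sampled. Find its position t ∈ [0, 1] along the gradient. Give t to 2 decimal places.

0.30

Invert the lerp on the B channel (largest span, 163): t = (119 − 70) / (233 − 70) = 49/163 = 0.30061.
Check on R: (139 − 187)/(26 − 187) = 0.2981 ✓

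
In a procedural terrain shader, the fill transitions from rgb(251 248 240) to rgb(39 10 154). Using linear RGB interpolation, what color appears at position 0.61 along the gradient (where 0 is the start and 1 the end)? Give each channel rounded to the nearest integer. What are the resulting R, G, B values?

R = 251 + 0.61 × (39 − 251) = 251 + 0.61 × -212 = 121.68 → 122
G = 248 + 0.61 × (10 − 248) = 248 + 0.61 × -238 = 102.82 → 103
B = 240 + 0.61 × (154 − 240) = 240 + 0.61 × -86 = 187.54 → 188
So the blended color is (122, 103, 188), about #7a67bc.

(122, 103, 188)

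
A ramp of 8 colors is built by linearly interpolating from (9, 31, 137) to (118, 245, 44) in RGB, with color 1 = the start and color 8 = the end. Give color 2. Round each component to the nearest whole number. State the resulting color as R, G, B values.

(25, 62, 124)

With 8 swatches and endpoints inclusive, swatch 2 sits at t = (2 − 1)/(8 − 1) = 1/7 ≈ 0.1429.
R = 9 + 0.1429 × (118 − 9) = 24.576 → 25
G = 31 + 0.1429 × (245 − 31) = 61.581 → 62
B = 137 + 0.1429 × (44 − 137) = 123.71 → 124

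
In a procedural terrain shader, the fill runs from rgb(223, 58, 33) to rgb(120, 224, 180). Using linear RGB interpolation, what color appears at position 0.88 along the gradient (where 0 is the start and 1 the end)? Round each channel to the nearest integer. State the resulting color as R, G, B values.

R = 223 + 0.88 × (120 − 223) = 223 + 0.88 × -103 = 132.36 → 132
G = 58 + 0.88 × (224 − 58) = 58 + 0.88 × 166 = 204.08 → 204
B = 33 + 0.88 × (180 − 33) = 33 + 0.88 × 147 = 162.36 → 162

(132, 204, 162)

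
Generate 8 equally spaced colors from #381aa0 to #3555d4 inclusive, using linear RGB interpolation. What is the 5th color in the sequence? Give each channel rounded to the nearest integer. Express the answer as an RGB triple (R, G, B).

(54, 60, 190)

With 8 swatches and endpoints inclusive, swatch 5 sits at t = (5 − 1)/(8 − 1) = 4/7 ≈ 0.5714.
#381aa0 → (56, 26, 160); #3555d4 → (53, 85, 212).
R = 56 + 0.5714 × (53 − 56) = 54.286 → 54
G = 26 + 0.5714 × (85 − 26) = 59.713 → 60
B = 160 + 0.5714 × (212 − 160) = 189.713 → 190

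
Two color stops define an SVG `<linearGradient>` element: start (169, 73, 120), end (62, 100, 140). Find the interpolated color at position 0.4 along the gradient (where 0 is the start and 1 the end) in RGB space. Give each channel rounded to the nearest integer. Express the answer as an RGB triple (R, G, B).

(126, 84, 128)

R = 169 + 0.4 × (62 − 169) = 169 + 0.4 × -107 = 126.2 → 126
G = 73 + 0.4 × (100 − 73) = 73 + 0.4 × 27 = 83.8 → 84
B = 120 + 0.4 × (140 − 120) = 120 + 0.4 × 20 = 128 → 128
So the blended color is (126, 84, 128), about #7e5480.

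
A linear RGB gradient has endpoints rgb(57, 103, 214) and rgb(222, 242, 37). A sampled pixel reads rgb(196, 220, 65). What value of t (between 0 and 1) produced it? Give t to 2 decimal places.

Invert the lerp on the B channel (largest span, 177): t = (65 − 214) / (37 − 214) = -149/-177 = 0.84181.
Check on R: (196 − 57)/(222 − 57) = 0.8424 ✓

0.84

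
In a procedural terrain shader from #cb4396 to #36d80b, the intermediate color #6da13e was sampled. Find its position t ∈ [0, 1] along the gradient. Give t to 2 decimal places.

Invert the lerp on the R channel (largest span, 149): t = (109 − 203) / (54 − 203) = -94/-149 = 0.63087.
Check on G: (161 − 67)/(216 − 67) = 0.6309 ✓

0.63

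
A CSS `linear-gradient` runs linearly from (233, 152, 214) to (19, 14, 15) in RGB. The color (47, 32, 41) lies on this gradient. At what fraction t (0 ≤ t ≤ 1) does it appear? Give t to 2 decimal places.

0.87

Invert the lerp on the R channel (largest span, 214): t = (47 − 233) / (19 − 233) = -186/-214 = 0.86916.
Check on G: (32 − 152)/(14 − 152) = 0.8696 ✓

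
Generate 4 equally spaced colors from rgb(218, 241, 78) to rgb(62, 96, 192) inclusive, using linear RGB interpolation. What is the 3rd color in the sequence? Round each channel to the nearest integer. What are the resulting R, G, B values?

With 4 swatches and endpoints inclusive, swatch 3 sits at t = (3 − 1)/(4 − 1) = 2/3 ≈ 0.6667.
R = 218 + 0.6667 × (62 − 218) = 113.995 → 114
G = 241 + 0.6667 × (96 − 241) = 144.329 → 144
B = 78 + 0.6667 × (192 − 78) = 154.004 → 154

(114, 144, 154)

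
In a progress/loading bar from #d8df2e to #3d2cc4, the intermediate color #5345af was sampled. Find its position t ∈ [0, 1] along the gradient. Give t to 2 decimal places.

0.86

Invert the lerp on the G channel (largest span, 179): t = (69 − 223) / (44 − 223) = -154/-179 = 0.86034.
Check on R: (83 − 216)/(61 − 216) = 0.8581 ✓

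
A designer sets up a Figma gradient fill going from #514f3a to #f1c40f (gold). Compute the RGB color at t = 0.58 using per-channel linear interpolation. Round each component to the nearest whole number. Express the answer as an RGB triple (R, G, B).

(174, 147, 33)

#514f3a → (81, 79, 58); #f1c40f → (241, 196, 15).
R = 81 + 0.58 × (241 − 81) = 81 + 0.58 × 160 = 173.8 → 174
G = 79 + 0.58 × (196 − 79) = 79 + 0.58 × 117 = 146.86 → 147
B = 58 + 0.58 × (15 − 58) = 58 + 0.58 × -43 = 33.06 → 33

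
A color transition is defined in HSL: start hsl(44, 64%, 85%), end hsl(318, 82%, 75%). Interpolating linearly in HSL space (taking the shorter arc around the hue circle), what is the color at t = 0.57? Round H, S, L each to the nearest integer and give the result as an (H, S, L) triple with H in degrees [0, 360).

(355, 74, 79)

Hue: 318 − 44 = 274°, but |274| > 180 so the shorter arc goes the other way: Δh = 274 − 360 = -86°.
H = 44 + 0.57 × (-86) = -5.02 → -5 → -5 mod 360 = 355°
S = 64 + 0.57 × (82 − 64) = 74.26 → 74%
L = 85 + 0.57 × (75 − 85) = 79.3 → 79%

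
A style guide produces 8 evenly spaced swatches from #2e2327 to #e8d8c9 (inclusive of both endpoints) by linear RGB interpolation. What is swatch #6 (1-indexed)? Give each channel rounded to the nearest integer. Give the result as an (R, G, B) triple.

(179, 164, 155)

With 8 swatches and endpoints inclusive, swatch 6 sits at t = (6 − 1)/(8 − 1) = 5/7 ≈ 0.7143.
#2e2327 → (46, 35, 39); #e8d8c9 → (232, 216, 201).
R = 46 + 0.7143 × (232 − 46) = 178.86 → 179
G = 35 + 0.7143 × (216 − 35) = 164.288 → 164
B = 39 + 0.7143 × (201 − 39) = 154.717 → 155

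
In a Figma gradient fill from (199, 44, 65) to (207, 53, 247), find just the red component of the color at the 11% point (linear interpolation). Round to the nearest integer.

R = 199 + 0.11 × (207 − 199) = 199.88 → 200

200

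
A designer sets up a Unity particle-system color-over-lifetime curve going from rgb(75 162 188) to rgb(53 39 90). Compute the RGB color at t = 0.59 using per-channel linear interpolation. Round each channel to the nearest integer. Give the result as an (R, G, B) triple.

R = 75 + 0.59 × (53 − 75) = 75 + 0.59 × -22 = 62.02 → 62
G = 162 + 0.59 × (39 − 162) = 162 + 0.59 × -123 = 89.43 → 89
B = 188 + 0.59 × (90 − 188) = 188 + 0.59 × -98 = 130.18 → 130
So the blended color is (62, 89, 130), about #3e5982.

(62, 89, 130)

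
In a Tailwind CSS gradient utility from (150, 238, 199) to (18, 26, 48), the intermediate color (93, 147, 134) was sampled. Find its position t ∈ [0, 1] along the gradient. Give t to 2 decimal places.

0.43

Invert the lerp on the G channel (largest span, 212): t = (147 − 238) / (26 − 238) = -91/-212 = 0.42925.
Check on R: (93 − 150)/(18 − 150) = 0.4318 ✓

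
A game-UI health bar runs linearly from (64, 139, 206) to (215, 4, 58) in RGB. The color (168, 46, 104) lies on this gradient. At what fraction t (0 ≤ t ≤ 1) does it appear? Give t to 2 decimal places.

Invert the lerp on the R channel (largest span, 151): t = (168 − 64) / (215 − 64) = 104/151 = 0.68874.
Check on G: (46 − 139)/(4 − 139) = 0.6889 ✓

0.69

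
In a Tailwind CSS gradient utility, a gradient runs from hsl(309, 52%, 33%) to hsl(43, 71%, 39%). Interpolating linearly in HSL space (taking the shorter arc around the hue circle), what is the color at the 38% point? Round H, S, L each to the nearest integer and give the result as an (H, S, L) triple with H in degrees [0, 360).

(345, 59, 35)

Hue: 43 − 309 = -266°, but |-266| > 180 so the shorter arc goes the other way: Δh = -266 + 360 = 94°.
H = 309 + 0.38 × (94) = 344.72 → 345°
S = 52 + 0.38 × (71 − 52) = 59.22 → 59%
L = 33 + 0.38 × (39 − 33) = 35.28 → 35%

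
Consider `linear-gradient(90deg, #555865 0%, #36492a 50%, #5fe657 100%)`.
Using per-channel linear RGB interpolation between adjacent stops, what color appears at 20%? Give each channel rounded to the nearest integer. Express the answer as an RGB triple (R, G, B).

20% lies between the 0% and 50% stops, so the local fraction is t = (20 − 0)/(50 − 0) = 20/50 ≈ 0.4.
#555865 → (85, 88, 101); #36492a → (54, 73, 42).
R = 85 + 0.4 × (54 − 85) = 72.6 → 73
G = 88 + 0.4 × (73 − 88) = 82 → 82
B = 101 + 0.4 × (42 − 101) = 77.4 → 77

(73, 82, 77)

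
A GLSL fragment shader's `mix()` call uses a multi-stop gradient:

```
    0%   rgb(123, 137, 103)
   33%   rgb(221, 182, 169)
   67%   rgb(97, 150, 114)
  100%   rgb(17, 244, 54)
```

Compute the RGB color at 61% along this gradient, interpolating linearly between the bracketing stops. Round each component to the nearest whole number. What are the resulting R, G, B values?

61% lies between the 33% and 67% stops, so the local fraction is t = (61 − 33)/(67 − 33) = 28/34 ≈ 0.8235.
R = 221 + 0.8235 × (97 − 221) = 118.886 → 119
G = 182 + 0.8235 × (150 − 182) = 155.648 → 156
B = 169 + 0.8235 × (114 − 169) = 123.707 → 124

(119, 156, 124)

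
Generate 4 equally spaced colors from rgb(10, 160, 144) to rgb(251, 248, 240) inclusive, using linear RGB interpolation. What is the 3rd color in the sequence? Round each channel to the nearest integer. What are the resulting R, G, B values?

With 4 swatches and endpoints inclusive, swatch 3 sits at t = (3 − 1)/(4 − 1) = 2/3 ≈ 0.6667.
R = 10 + 0.6667 × (251 − 10) = 170.675 → 171
G = 160 + 0.6667 × (248 − 160) = 218.67 → 219
B = 144 + 0.6667 × (240 − 144) = 208.003 → 208

(171, 219, 208)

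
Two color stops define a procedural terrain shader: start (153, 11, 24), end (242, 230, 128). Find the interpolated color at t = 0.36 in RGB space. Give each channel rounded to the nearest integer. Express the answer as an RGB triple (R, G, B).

R = 153 + 0.36 × (242 − 153) = 153 + 0.36 × 89 = 185.04 → 185
G = 11 + 0.36 × (230 − 11) = 11 + 0.36 × 219 = 89.84 → 90
B = 24 + 0.36 × (128 − 24) = 24 + 0.36 × 104 = 61.44 → 61

(185, 90, 61)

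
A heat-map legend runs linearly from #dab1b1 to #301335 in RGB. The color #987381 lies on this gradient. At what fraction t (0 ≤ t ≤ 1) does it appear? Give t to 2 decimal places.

Invert the lerp on the R channel (largest span, 170): t = (152 − 218) / (48 − 218) = -66/-170 = 0.38824.
Check on G: (115 − 177)/(19 − 177) = 0.3924 ✓

0.39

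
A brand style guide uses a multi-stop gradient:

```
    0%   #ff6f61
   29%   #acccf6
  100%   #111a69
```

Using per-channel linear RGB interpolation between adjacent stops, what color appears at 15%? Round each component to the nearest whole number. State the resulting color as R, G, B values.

(212, 159, 174)

15% lies between the 0% and 29% stops, so the local fraction is t = (15 − 0)/(29 − 0) = 15/29 ≈ 0.5172.
#ff6f61 → (255, 111, 97); #acccf6 → (172, 204, 246).
R = 255 + 0.5172 × (172 − 255) = 212.072 → 212
G = 111 + 0.5172 × (204 − 111) = 159.1 → 159
B = 97 + 0.5172 × (246 − 97) = 174.063 → 174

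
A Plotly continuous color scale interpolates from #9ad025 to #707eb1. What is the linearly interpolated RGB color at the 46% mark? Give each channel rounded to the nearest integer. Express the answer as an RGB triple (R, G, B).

(135, 170, 101)

#9ad025 → (154, 208, 37); #707eb1 → (112, 126, 177).
46% corresponds to t = 0.46.
R = 154 + 0.46 × (112 − 154) = 154 + 0.46 × -42 = 134.68 → 135
G = 208 + 0.46 × (126 − 208) = 208 + 0.46 × -82 = 170.28 → 170
B = 37 + 0.46 × (177 − 37) = 37 + 0.46 × 140 = 101.4 → 101
So the blended color is (135, 170, 101), about #87aa65.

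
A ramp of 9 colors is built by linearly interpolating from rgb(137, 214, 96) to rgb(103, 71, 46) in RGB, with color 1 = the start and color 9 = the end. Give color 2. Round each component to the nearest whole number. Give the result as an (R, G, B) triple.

With 9 swatches and endpoints inclusive, swatch 2 sits at t = (2 − 1)/(9 − 1) = 1/8 ≈ 0.125.
R = 137 + 0.125 × (103 − 137) = 132.75 → 133
G = 214 + 0.125 × (71 − 214) = 196.125 → 196
B = 96 + 0.125 × (46 − 96) = 89.75 → 90

(133, 196, 90)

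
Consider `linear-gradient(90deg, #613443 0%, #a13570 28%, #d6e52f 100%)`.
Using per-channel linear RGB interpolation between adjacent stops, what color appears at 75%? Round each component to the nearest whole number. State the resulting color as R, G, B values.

(196, 168, 70)

75% lies between the 28% and 100% stops, so the local fraction is t = (75 − 28)/(100 − 28) = 47/72 ≈ 0.6528.
#a13570 → (161, 53, 112); #d6e52f → (214, 229, 47).
R = 161 + 0.6528 × (214 − 161) = 195.598 → 196
G = 53 + 0.6528 × (229 − 53) = 167.893 → 168
B = 112 + 0.6528 × (47 − 112) = 69.568 → 70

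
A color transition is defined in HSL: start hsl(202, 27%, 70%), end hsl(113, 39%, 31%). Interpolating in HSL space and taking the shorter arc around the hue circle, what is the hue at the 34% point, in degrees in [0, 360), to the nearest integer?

172

Hue arc: Δh = 113 − 202 = -89° (|Δh| ≤ 180, already the shorter path).
H = 202 + 0.34 × (-89) = 171.74 → 172°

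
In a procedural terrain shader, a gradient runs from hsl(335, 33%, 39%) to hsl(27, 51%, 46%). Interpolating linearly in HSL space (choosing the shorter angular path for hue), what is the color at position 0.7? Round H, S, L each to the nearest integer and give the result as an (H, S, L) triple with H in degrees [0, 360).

(11, 46, 44)

Hue: 27 − 335 = -308°, but |-308| > 180 so the shorter arc goes the other way: Δh = -308 + 360 = 52°.
H = 335 + 0.7 × (52) = 371.4 → 371 → 371 mod 360 = 11°
S = 33 + 0.7 × (51 − 33) = 45.6 → 46%
L = 39 + 0.7 × (46 − 39) = 43.9 → 44%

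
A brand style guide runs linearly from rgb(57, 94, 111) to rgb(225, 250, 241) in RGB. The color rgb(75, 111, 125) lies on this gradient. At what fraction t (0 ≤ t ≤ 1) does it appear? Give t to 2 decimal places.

0.11

Invert the lerp on the R channel (largest span, 168): t = (75 − 57) / (225 − 57) = 18/168 = 0.10714.
Check on G: (111 − 94)/(250 − 94) = 0.109 ✓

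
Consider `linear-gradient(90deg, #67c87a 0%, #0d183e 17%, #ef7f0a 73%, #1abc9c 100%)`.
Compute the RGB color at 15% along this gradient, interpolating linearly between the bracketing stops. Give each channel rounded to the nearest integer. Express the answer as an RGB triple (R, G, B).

15% lies between the 0% and 17% stops, so the local fraction is t = (15 − 0)/(17 − 0) = 15/17 ≈ 0.8824.
#67c87a → (103, 200, 122); #0d183e → (13, 24, 62).
R = 103 + 0.8824 × (13 − 103) = 23.584 → 24
G = 200 + 0.8824 × (24 − 200) = 44.698 → 45
B = 122 + 0.8824 × (62 − 122) = 69.056 → 69

(24, 45, 69)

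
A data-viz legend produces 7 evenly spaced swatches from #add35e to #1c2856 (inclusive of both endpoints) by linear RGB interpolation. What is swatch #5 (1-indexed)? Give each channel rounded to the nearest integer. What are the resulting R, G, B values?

(76, 97, 89)

With 7 swatches and endpoints inclusive, swatch 5 sits at t = (5 − 1)/(7 − 1) = 4/6 ≈ 0.6667.
#add35e → (173, 211, 94); #1c2856 → (28, 40, 86).
R = 173 + 0.6667 × (28 − 173) = 76.329 → 76
G = 211 + 0.6667 × (40 − 211) = 96.994 → 97
B = 94 + 0.6667 × (86 − 94) = 88.666 → 89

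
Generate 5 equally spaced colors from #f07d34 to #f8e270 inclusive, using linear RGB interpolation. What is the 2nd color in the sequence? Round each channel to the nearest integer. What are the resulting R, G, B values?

(242, 150, 67)

With 5 swatches and endpoints inclusive, swatch 2 sits at t = (2 − 1)/(5 − 1) = 1/4 ≈ 0.25.
#f07d34 → (240, 125, 52); #f8e270 → (248, 226, 112).
R = 240 + 0.25 × (248 − 240) = 242 → 242
G = 125 + 0.25 × (226 − 125) = 150.25 → 150
B = 52 + 0.25 × (112 − 52) = 67 → 67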